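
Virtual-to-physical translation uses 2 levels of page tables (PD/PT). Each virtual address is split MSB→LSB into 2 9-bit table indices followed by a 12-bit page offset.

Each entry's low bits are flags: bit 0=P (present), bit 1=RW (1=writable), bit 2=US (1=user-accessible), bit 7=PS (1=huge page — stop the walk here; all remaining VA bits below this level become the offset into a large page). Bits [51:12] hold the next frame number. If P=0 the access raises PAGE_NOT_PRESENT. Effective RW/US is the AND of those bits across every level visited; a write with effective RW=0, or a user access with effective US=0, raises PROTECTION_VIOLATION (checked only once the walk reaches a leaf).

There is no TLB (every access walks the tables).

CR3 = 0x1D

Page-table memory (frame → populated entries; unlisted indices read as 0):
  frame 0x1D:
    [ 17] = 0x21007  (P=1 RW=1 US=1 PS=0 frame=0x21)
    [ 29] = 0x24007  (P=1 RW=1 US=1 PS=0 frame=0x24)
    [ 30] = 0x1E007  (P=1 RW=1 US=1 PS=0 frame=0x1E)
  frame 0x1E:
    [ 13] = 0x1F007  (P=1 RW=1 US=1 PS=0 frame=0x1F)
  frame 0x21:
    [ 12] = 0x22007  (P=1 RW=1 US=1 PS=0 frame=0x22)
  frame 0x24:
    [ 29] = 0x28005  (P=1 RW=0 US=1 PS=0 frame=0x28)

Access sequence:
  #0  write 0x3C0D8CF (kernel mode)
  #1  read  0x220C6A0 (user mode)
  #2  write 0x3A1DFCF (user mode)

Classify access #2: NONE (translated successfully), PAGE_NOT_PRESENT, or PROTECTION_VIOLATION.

Per-access translation:
#0 VA=0x3C0D8CF (w,kernel):
  lvl0: tbl 0x1D, slot 30 ⇒ 0x1E007 (P1/RW1/US1/PS0)
  lvl1: tbl 0x1E, slot 13 ⇒ 0x1F007 (P1/RW1/US1/PS0)
  ⇒ phys 0x1F8CF  [2 reads]
#1 VA=0x220C6A0 (r,user):
  lvl0: tbl 0x1D, slot 17 ⇒ 0x21007 (P1/RW1/US1/PS0)
  lvl1: tbl 0x21, slot 12 ⇒ 0x22007 (P1/RW1/US1/PS0)
  ⇒ phys 0x226A0  [2 reads]
#2 VA=0x3A1DFCF (w,user):
  lvl0: tbl 0x1D, slot 29 ⇒ 0x24007 (P1/RW1/US1/PS0)
  lvl1: tbl 0x24, slot 29 ⇒ 0x28005 (P1/RW0/US1/PS0)
  ✗ PROTECTION_VIOLATION  [2 reads]

Access #2 fault: PROTECTION_VIOLATION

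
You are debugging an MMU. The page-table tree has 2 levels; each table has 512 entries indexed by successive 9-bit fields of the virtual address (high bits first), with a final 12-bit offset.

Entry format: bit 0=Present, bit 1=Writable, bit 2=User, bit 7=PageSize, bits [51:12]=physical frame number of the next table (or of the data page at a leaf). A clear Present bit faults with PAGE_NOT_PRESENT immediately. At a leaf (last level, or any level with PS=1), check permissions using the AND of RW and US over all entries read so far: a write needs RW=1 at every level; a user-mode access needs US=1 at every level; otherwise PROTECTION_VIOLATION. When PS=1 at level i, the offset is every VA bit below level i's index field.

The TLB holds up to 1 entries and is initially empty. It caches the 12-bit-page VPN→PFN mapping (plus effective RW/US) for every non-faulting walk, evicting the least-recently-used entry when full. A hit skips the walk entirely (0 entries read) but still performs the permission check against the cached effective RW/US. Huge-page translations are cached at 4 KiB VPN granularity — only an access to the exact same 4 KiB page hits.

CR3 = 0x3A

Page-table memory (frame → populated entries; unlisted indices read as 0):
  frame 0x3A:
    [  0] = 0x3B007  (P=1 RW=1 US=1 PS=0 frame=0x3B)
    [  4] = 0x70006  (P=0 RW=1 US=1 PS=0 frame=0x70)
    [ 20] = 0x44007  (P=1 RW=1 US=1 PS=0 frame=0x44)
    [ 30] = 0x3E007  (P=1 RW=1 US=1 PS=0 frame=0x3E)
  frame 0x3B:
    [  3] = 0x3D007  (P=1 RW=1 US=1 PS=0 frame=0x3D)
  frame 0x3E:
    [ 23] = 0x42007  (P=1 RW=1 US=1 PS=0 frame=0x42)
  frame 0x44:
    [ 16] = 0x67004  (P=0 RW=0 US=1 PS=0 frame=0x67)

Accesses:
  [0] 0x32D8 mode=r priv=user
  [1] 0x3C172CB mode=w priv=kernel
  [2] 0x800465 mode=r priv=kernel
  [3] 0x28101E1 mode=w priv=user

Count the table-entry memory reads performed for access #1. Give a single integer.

Trace:
#0 VA=0x32D8 (r,user):
  L0: frame=0x3A idx=0 entry=0x3B007 [P=1 RW=1 US=1 PS=0]
  L1: frame=0x3B idx=3 entry=0x3D007 [P=1 RW=1 US=1 PS=0]
  ⇒ phys 0x3D2D8  [2 reads]
#1 VA=0x3C172CB (w,kernel):
  L0: frame=0x3A idx=30 entry=0x3E007 [P=1 RW=1 US=1 PS=0]
  L1: frame=0x3E idx=23 entry=0x42007 [P=1 RW=1 US=1 PS=0]
  ⇒ phys 0x422CB  [2 reads]
#2 VA=0x800465 (r,kernel):
  L0: frame=0x3A idx=4 entry=0x70006 [P=0 RW=1 US=1 PS=0]
  ⇒ fault: PAGE_NOT_PRESENT  — 1 lookups
#3 VA=0x28101E1 (w,user):
  L0: frame=0x3A idx=20 entry=0x44007 [P=1 RW=1 US=1 PS=0]
  L1: frame=0x44 idx=16 entry=0x67004 [P=0 RW=0 US=1 PS=0]
  ⇒ fault: PAGE_NOT_PRESENT  — 2 lookups

Entries read for #1: 2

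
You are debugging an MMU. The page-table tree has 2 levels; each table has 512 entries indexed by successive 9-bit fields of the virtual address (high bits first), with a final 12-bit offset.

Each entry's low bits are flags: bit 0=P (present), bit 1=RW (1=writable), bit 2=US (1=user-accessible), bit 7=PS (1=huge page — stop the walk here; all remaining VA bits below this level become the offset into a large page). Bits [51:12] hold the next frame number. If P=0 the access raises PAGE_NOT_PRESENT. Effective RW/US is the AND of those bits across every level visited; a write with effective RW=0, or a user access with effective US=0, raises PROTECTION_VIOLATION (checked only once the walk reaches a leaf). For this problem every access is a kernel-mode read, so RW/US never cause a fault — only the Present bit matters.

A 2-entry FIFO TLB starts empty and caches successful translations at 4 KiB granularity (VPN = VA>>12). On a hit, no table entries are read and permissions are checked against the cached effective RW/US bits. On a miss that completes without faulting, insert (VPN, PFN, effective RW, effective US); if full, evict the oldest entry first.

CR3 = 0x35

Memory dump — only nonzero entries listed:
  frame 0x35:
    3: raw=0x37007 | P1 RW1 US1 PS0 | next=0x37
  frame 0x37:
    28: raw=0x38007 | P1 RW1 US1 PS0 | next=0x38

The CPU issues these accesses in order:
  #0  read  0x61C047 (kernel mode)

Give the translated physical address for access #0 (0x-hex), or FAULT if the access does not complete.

Per-access translation:
#0 VA=0x61C047 (r,kernel):
  L0 @0x35[3] → 0x37007  P=1,RW=1,US=1,PS=0
  L1 @0x37[28] → 0x38007  P=1,RW=1,US=1,PS=0
  ✓ 0x38047  — 2 lookups

Access #0 PA: 0x38047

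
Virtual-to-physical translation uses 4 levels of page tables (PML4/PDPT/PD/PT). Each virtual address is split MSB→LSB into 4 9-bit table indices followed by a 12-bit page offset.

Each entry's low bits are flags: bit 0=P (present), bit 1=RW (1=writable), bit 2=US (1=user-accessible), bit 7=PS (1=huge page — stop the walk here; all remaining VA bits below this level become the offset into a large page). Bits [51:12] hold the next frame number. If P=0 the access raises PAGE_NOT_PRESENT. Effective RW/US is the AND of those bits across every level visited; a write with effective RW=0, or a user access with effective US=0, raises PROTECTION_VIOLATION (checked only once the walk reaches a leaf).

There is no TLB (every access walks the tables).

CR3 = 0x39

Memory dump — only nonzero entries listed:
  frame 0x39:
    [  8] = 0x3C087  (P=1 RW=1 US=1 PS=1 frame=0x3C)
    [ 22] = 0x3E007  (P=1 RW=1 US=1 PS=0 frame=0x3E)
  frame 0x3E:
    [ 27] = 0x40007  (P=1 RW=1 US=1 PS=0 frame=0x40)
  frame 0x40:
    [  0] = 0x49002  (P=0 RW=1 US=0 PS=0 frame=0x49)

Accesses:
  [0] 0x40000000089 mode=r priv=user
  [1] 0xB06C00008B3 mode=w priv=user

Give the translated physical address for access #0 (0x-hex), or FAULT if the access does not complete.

Per-access translation:
#0 VA=0x40000000089 (r,user):
  L0: frame=0x39 idx=8 entry=0x3C087 [P=1 RW=1 US=1 PS=1]
  → PA=0x3C089 (huge @L0)  (1 entries read)
#1 VA=0xB06C00008B3 (w,user):
  L0: frame=0x39 idx=22 entry=0x3E007 [P=1 RW=1 US=1 PS=0]
  L1: frame=0x3E idx=27 entry=0x40007 [P=1 RW=1 US=1 PS=0]
  L2: frame=0x40 idx=0 entry=0x49002 [P=0 RW=1 US=0 PS=0]
  ⇒ fault: PAGE_NOT_PRESENT  — 3 lookups

Access #0 PA: 0x3C089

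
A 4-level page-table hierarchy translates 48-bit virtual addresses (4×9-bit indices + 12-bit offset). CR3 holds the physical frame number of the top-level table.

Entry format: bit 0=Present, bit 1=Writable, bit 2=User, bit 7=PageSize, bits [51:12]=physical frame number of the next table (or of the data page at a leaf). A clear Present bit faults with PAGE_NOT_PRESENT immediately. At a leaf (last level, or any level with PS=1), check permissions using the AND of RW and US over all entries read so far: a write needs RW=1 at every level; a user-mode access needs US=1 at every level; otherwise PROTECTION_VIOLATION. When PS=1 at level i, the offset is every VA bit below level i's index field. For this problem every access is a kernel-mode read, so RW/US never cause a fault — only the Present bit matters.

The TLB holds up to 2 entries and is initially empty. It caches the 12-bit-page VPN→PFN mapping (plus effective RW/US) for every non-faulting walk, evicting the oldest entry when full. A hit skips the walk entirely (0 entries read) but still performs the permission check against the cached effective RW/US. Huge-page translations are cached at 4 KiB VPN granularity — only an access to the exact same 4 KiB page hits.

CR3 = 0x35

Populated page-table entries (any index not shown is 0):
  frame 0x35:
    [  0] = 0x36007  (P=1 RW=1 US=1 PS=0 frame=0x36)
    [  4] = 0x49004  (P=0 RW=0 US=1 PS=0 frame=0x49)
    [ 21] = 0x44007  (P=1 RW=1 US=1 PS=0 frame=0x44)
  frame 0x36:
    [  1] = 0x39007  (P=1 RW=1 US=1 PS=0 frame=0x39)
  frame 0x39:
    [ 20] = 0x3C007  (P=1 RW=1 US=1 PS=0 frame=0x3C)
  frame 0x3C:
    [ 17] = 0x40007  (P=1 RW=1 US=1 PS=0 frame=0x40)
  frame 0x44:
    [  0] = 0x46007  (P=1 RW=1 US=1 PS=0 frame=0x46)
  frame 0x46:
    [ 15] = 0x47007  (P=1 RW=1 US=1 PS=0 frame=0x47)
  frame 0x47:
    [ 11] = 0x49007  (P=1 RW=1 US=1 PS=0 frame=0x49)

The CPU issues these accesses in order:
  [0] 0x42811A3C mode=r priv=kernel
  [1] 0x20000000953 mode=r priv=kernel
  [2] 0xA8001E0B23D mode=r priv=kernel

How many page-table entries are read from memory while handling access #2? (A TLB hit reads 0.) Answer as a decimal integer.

Walk each access:
#0 VA=0x42811A3C (r,kernel):
  L0: frame=0x35 idx=0 entry=0x36007 [P=1 RW=1 US=1 PS=0]
  L1: frame=0x36 idx=1 entry=0x39007 [P=1 RW=1 US=1 PS=0]
  L2: frame=0x39 idx=20 entry=0x3C007 [P=1 RW=1 US=1 PS=0]
  L3: frame=0x3C idx=17 entry=0x40007 [P=1 RW=1 US=1 PS=0]
  → PA=0x40A3C  (4 entries read)
#1 VA=0x20000000953 (r,kernel):
  L0: frame=0x35 idx=4 entry=0x49004 [P=0 RW=0 US=1 PS=0]
  → PAGE_NOT_PRESENT  (1 entries read)
#2 VA=0xA8001E0B23D (r,kernel):
  L0: frame=0x35 idx=21 entry=0x44007 [P=1 RW=1 US=1 PS=0]
  L1: frame=0x44 idx=0 entry=0x46007 [P=1 RW=1 US=1 PS=0]
  L2: frame=0x46 idx=15 entry=0x47007 [P=1 RW=1 US=1 PS=0]
  L3: frame=0x47 idx=11 entry=0x49007 [P=1 RW=1 US=1 PS=0]
  → PA=0x4923D  (4 entries read)

Entries read for #2: 4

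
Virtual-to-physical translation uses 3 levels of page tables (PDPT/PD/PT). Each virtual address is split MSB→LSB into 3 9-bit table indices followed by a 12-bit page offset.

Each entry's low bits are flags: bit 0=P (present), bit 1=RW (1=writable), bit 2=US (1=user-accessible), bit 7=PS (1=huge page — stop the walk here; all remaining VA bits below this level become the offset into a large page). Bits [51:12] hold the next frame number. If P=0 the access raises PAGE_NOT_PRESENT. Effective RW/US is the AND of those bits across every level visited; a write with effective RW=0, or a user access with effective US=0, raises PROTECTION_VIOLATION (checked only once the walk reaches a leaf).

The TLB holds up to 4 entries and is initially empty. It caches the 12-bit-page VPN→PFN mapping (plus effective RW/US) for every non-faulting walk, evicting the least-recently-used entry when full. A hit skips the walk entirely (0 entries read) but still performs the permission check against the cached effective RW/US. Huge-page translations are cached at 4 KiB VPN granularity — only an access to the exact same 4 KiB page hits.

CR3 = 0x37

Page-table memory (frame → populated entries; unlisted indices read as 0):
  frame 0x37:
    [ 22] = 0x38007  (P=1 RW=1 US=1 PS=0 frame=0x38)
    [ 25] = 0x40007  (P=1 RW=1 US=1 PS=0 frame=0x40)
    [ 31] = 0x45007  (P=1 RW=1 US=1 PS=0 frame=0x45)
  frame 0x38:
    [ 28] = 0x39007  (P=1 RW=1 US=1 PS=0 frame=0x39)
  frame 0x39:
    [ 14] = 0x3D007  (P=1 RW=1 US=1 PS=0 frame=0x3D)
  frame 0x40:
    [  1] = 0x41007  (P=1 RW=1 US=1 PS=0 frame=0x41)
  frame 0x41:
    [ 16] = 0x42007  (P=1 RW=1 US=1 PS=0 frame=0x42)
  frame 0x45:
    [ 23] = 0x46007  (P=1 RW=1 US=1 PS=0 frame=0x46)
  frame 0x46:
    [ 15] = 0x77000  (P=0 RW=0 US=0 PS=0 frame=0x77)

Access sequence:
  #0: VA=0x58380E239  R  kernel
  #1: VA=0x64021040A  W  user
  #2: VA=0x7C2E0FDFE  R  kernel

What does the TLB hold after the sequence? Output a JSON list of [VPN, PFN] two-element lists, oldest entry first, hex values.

Per-access translation:
#0 VA=0x58380E239 (r,kernel):
  [0] read 0x37 idx=22: raw=0x38007 flags P=1 W=1 U=1 S=0
  [1] read 0x38 idx=28: raw=0x39007 flags P=1 W=1 U=1 S=0
  [2] read 0x39 idx=14: raw=0x3D007 flags P=1 W=1 U=1 S=0
  → PA=0x3D239  (3 entries read)
#1 VA=0x64021040A (w,user):
  [0] read 0x37 idx=25: raw=0x40007 flags P=1 W=1 U=1 S=0
  [1] read 0x40 idx=1: raw=0x41007 flags P=1 W=1 U=1 S=0
  [2] read 0x41 idx=16: raw=0x42007 flags P=1 W=1 U=1 S=0
  → PA=0x4240A  (3 entries read)
#2 VA=0x7C2E0FDFE (r,kernel):
  [0] read 0x37 idx=31: raw=0x45007 flags P=1 W=1 U=1 S=0
  [1] read 0x45 idx=23: raw=0x46007 flags P=1 W=1 U=1 S=0
  [2] read 0x46 idx=15: raw=0x77000 flags P=0 W=0 U=0 S=0
  ✗ PAGE_NOT_PRESENT  [3 reads]

TLB: [["0x58380E", "0x3D"], ["0x640210", "0x42"]]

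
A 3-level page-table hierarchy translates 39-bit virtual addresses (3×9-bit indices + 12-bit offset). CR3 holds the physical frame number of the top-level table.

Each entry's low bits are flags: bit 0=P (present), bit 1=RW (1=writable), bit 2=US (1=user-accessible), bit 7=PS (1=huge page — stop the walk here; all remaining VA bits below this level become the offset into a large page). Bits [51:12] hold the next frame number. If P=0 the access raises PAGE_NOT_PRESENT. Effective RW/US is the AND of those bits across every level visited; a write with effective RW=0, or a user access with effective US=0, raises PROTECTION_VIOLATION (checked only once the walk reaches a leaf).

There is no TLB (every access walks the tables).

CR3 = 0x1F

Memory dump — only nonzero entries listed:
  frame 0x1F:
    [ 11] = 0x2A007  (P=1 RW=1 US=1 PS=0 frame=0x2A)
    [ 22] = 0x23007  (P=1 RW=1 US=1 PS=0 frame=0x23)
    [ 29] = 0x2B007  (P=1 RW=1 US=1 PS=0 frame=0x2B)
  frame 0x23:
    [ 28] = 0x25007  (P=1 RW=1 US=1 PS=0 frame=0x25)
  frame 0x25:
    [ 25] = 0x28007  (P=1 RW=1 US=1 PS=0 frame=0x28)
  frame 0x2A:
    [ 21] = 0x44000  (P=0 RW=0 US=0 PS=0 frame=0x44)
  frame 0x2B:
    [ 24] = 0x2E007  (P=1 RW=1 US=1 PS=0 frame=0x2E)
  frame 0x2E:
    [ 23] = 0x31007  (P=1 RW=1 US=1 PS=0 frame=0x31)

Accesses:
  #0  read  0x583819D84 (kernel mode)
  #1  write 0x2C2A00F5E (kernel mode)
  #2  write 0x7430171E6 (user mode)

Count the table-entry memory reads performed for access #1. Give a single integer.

Per-access translation:
#0 VA=0x583819D84 (r,kernel):
  L0: frame=0x1F idx=22 entry=0x23007 [P=1 RW=1 US=1 PS=0]
  L1: frame=0x23 idx=28 entry=0x25007 [P=1 RW=1 US=1 PS=0]
  L2: frame=0x25 idx=25 entry=0x28007 [P=1 RW=1 US=1 PS=0]
  ⇒ phys 0x28D84  [3 reads]
#1 VA=0x2C2A00F5E (w,kernel):
  L0: frame=0x1F idx=11 entry=0x2A007 [P=1 RW=1 US=1 PS=0]
  L1: frame=0x2A idx=21 entry=0x44000 [P=0 RW=0 US=0 PS=0]
  → PAGE_NOT_PRESENT  (2 entries read)
#2 VA=0x7430171E6 (w,user):
  L0: frame=0x1F idx=29 entry=0x2B007 [P=1 RW=1 US=1 PS=0]
  L1: frame=0x2B idx=24 entry=0x2E007 [P=1 RW=1 US=1 PS=0]
  L2: frame=0x2E idx=23 entry=0x31007 [P=1 RW=1 US=1 PS=0]
  ⇒ phys 0x311E6  [3 reads]

Entries read for #1: 2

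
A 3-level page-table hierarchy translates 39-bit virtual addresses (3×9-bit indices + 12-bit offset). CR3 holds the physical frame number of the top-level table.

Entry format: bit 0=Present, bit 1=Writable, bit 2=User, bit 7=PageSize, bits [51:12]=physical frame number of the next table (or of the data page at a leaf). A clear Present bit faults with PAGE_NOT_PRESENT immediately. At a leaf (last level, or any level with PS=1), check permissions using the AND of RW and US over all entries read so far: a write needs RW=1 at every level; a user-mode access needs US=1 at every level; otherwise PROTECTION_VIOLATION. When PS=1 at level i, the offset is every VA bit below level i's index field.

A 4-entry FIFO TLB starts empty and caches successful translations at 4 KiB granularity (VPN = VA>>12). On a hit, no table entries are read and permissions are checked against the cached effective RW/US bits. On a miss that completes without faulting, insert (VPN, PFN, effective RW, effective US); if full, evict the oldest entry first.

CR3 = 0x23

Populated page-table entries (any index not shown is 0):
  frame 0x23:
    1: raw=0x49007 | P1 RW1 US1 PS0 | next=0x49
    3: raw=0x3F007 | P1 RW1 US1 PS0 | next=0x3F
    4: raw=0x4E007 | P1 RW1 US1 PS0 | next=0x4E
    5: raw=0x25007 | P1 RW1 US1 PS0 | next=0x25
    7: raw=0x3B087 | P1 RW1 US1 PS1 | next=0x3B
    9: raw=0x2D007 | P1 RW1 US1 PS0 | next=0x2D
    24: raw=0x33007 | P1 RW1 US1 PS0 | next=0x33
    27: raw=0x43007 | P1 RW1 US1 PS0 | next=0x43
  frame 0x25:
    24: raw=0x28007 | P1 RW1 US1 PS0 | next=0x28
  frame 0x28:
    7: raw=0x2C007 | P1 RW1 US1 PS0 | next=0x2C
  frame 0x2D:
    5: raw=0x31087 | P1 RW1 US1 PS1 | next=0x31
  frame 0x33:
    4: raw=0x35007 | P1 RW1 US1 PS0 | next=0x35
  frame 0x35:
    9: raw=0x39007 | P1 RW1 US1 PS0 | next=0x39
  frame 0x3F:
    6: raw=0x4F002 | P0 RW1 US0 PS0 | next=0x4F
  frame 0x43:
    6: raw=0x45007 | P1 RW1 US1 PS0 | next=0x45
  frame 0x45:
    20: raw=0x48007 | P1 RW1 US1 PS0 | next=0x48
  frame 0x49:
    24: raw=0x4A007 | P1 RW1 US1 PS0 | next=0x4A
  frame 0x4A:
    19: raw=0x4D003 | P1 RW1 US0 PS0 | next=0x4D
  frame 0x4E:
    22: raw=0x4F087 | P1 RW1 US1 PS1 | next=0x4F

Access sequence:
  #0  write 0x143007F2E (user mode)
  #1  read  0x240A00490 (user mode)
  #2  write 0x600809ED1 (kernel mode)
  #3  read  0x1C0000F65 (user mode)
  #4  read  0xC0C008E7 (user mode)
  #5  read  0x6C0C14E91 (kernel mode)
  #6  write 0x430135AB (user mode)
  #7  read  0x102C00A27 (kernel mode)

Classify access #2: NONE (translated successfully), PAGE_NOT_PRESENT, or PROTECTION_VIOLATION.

Walk each access:
#0 VA=0x143007F2E (w,user):
  lvl0: tbl 0x23, slot 5 ⇒ 0x25007 (P1/RW1/US1/PS0)
  lvl1: tbl 0x25, slot 24 ⇒ 0x28007 (P1/RW1/US1/PS0)
  lvl2: tbl 0x28, slot 7 ⇒ 0x2C007 (P1/RW1/US1/PS0)
  ✓ 0x2CF2E  — 3 lookups
#1 VA=0x240A00490 (r,user):
  lvl0: tbl 0x23, slot 9 ⇒ 0x2D007 (P1/RW1/US1/PS0)
  lvl1: tbl 0x2D, slot 5 ⇒ 0x31087 (P1/RW1/US1/PS1)
  ✓ 0x31490 (huge @L1)  — 2 lookups
#2 VA=0x600809ED1 (w,kernel):
  lvl0: tbl 0x23, slot 24 ⇒ 0x33007 (P1/RW1/US1/PS0)
  lvl1: tbl 0x33, slot 4 ⇒ 0x35007 (P1/RW1/US1/PS0)
  lvl2: tbl 0x35, slot 9 ⇒ 0x39007 (P1/RW1/US1/PS0)
  ✓ 0x39ED1  — 3 lookups
#3 VA=0x1C0000F65 (r,user):
  lvl0: tbl 0x23, slot 7 ⇒ 0x3B087 (P1/RW1/US1/PS1)
  ✓ 0x3BF65 (huge @L0)  — 1 lookups
#4 VA=0xC0C008E7 (r,user):
  lvl0: tbl 0x23, slot 3 ⇒ 0x3F007 (P1/RW1/US1/PS0)
  lvl1: tbl 0x3F, slot 6 ⇒ 0x4F002 (P0/RW1/US0/PS0)
  ✗ PAGE_NOT_PRESENT  [2 reads]
#5 VA=0x6C0C14E91 (r,kernel):
  lvl0: tbl 0x23, slot 27 ⇒ 0x43007 (P1/RW1/US1/PS0)
  lvl1: tbl 0x43, slot 6 ⇒ 0x45007 (P1/RW1/US1/PS0)
  lvl2: tbl 0x45, slot 20 ⇒ 0x48007 (P1/RW1/US1/PS0)
  ✓ 0x48E91  — 3 lookups
#6 VA=0x430135AB (w,user):
  lvl0: tbl 0x23, slot 1 ⇒ 0x49007 (P1/RW1/US1/PS0)
  lvl1: tbl 0x49, slot 24 ⇒ 0x4A007 (P1/RW1/US1/PS0)
  lvl2: tbl 0x4A, slot 19 ⇒ 0x4D003 (P1/RW1/US0/PS0)
  ✗ PROTECTION_VIOLATION  [3 reads]
#7 VA=0x102C00A27 (r,kernel):
  lvl0: tbl 0x23, slot 4 ⇒ 0x4E007 (P1/RW1/US1/PS0)
  lvl1: tbl 0x4E, slot 22 ⇒ 0x4F087 (P1/RW1/US1/PS1)
  ✓ 0x4FA27 (huge @L1)  — 2 lookups

Access #2 fault: NONE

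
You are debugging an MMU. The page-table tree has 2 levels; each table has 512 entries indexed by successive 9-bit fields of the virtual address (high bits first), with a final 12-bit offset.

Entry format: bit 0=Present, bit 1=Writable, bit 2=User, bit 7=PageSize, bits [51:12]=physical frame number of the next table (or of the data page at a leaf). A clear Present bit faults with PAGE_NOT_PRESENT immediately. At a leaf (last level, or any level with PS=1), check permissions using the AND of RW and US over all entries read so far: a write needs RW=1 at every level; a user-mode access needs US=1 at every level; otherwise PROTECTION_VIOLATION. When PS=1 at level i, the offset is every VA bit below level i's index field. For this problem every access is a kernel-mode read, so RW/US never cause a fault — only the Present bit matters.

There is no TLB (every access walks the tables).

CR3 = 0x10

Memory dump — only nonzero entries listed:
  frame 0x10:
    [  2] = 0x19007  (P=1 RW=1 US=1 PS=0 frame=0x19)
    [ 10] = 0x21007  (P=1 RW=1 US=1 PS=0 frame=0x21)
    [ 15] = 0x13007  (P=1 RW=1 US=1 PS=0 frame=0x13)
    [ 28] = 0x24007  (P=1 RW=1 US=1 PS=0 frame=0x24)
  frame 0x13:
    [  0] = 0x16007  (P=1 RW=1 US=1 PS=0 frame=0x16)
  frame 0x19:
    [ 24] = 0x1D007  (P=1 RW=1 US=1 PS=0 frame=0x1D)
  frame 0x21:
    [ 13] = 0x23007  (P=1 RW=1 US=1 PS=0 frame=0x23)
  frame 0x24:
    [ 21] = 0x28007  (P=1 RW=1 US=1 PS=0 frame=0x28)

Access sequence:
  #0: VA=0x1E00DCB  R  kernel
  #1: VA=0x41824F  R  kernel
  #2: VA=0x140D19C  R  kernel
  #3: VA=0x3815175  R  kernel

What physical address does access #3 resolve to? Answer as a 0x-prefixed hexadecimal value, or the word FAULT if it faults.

Walk each access:
#0 VA=0x1E00DCB (r,kernel):
  [0] read 0x10 idx=15: raw=0x13007 flags P=1 W=1 U=1 S=0
  [1] read 0x13 idx=0: raw=0x16007 flags P=1 W=1 U=1 S=0
  ✓ 0x16DCB  — 2 lookups
#1 VA=0x41824F (r,kernel):
  [0] read 0x10 idx=2: raw=0x19007 flags P=1 W=1 U=1 S=0
  [1] read 0x19 idx=24: raw=0x1D007 flags P=1 W=1 U=1 S=0
  ✓ 0x1D24F  — 2 lookups
#2 VA=0x140D19C (r,kernel):
  [0] read 0x10 idx=10: raw=0x21007 flags P=1 W=1 U=1 S=0
  [1] read 0x21 idx=13: raw=0x23007 flags P=1 W=1 U=1 S=0
  ✓ 0x2319C  — 2 lookups
#3 VA=0x3815175 (r,kernel):
  [0] read 0x10 idx=28: raw=0x24007 flags P=1 W=1 U=1 S=0
  [1] read 0x24 idx=21: raw=0x28007 flags P=1 W=1 U=1 S=0
  ✓ 0x28175  — 2 lookups

Access #3 PA: 0x28175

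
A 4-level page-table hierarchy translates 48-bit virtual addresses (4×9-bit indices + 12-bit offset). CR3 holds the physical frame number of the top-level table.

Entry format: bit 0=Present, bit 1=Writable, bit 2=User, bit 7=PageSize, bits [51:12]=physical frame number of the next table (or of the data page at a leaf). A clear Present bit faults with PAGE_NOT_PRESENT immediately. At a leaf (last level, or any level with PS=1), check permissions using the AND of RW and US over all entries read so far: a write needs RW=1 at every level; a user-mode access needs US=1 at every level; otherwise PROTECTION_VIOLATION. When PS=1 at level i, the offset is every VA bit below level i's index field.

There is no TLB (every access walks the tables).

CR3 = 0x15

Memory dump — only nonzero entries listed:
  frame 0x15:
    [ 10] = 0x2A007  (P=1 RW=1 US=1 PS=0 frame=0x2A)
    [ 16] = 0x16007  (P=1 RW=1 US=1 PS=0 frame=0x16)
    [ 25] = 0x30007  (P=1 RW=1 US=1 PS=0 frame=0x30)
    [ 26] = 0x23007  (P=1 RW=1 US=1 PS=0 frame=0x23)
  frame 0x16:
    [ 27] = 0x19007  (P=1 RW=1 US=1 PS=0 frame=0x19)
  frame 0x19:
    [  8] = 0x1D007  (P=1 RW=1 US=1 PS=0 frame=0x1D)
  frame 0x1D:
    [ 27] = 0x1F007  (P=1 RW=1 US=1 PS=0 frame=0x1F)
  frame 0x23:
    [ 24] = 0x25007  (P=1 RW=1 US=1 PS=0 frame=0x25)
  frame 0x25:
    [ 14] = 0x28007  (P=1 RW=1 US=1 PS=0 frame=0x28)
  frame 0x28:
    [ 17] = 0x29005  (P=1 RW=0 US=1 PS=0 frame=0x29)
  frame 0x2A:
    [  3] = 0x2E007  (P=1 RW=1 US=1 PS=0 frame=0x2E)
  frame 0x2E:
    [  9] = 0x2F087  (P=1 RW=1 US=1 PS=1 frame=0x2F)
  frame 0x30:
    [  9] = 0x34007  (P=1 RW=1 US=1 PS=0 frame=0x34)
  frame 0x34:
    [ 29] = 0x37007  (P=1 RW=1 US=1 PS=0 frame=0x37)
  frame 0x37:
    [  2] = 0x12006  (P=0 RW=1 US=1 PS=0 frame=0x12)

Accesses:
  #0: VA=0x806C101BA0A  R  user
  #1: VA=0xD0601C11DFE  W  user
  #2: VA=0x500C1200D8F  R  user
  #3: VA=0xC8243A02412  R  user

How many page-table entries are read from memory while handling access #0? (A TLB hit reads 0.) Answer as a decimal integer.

Walk each access:
#0 VA=0x806C101BA0A (r,user):
  [0] read 0x15 idx=16: raw=0x16007 flags P=1 W=1 U=1 S=0
  [1] read 0x16 idx=27: raw=0x19007 flags P=1 W=1 U=1 S=0
  [2] read 0x19 idx=8: raw=0x1D007 flags P=1 W=1 U=1 S=0
  [3] read 0x1D idx=27: raw=0x1F007 flags P=1 W=1 U=1 S=0
  → PA=0x1FA0A  (4 entries read)
#1 VA=0xD0601C11DFE (w,user):
  [0] read 0x15 idx=26: raw=0x23007 flags P=1 W=1 U=1 S=0
  [1] read 0x23 idx=24: raw=0x25007 flags P=1 W=1 U=1 S=0
  [2] read 0x25 idx=14: raw=0x28007 flags P=1 W=1 U=1 S=0
  [3] read 0x28 idx=17: raw=0x29005 flags P=1 W=0 U=1 S=0
  ✗ PROTECTION_VIOLATION  [4 reads]
#2 VA=0x500C1200D8F (r,user):
  [0] read 0x15 idx=10: raw=0x2A007 flags P=1 W=1 U=1 S=0
  [1] read 0x2A idx=3: raw=0x2E007 flags P=1 W=1 U=1 S=0
  [2] read 0x2E idx=9: raw=0x2F087 flags P=1 W=1 U=1 S=1
  → PA=0x2FD8F (huge @L2)  (3 entries read)
#3 VA=0xC8243A02412 (r,user):
  [0] read 0x15 idx=25: raw=0x30007 flags P=1 W=1 U=1 S=0
  [1] read 0x30 idx=9: raw=0x34007 flags P=1 W=1 U=1 S=0
  [2] read 0x34 idx=29: raw=0x37007 flags P=1 W=1 U=1 S=0
  [3] read 0x37 idx=2: raw=0x12006 flags P=0 W=1 U=1 S=0
  ✗ PAGE_NOT_PRESENT  [4 reads]

Entries read for #0: 4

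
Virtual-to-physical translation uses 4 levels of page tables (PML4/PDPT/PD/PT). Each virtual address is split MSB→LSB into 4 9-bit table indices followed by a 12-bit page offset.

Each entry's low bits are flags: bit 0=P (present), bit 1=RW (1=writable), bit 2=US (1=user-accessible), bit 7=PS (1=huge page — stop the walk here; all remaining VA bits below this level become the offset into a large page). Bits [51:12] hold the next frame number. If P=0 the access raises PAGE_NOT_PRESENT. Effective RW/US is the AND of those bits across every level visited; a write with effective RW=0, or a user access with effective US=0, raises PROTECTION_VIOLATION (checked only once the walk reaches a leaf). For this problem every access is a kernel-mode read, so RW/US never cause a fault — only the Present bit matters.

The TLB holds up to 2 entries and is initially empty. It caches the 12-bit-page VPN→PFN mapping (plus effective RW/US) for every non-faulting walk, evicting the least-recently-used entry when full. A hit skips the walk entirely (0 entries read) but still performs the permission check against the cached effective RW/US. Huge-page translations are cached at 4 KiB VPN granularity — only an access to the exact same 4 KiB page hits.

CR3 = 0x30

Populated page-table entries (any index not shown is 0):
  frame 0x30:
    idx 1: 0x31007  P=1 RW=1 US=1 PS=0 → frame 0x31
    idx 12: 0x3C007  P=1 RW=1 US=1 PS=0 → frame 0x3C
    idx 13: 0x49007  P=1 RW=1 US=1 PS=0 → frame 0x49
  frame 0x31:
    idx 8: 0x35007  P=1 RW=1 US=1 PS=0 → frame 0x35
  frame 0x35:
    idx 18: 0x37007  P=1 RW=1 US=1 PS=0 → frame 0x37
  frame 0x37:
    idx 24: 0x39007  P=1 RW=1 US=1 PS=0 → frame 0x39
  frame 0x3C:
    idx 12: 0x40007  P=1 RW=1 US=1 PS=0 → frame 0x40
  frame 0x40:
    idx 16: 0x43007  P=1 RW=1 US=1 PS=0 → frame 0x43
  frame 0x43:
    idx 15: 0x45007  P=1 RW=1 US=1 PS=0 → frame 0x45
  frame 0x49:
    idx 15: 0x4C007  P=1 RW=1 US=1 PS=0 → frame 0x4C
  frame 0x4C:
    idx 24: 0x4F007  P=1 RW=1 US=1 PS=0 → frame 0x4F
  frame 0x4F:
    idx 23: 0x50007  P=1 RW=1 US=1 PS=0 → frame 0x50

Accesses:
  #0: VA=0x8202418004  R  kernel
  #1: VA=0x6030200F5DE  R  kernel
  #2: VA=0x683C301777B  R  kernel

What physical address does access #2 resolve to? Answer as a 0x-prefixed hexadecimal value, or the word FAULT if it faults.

Trace:
#0 VA=0x8202418004 (r,kernel):
  L0: frame=0x30 idx=1 entry=0x31007 [P=1 RW=1 US=1 PS=0]
  L1: frame=0x31 idx=8 entry=0x35007 [P=1 RW=1 US=1 PS=0]
  L2: frame=0x35 idx=18 entry=0x37007 [P=1 RW=1 US=1 PS=0]
  L3: frame=0x37 idx=24 entry=0x39007 [P=1 RW=1 US=1 PS=0]
  ✓ 0x39004  — 4 lookups
#1 VA=0x6030200F5DE (r,kernel):
  L0: frame=0x30 idx=12 entry=0x3C007 [P=1 RW=1 US=1 PS=0]
  L1: frame=0x3C idx=12 entry=0x40007 [P=1 RW=1 US=1 PS=0]
  L2: frame=0x40 idx=16 entry=0x43007 [P=1 RW=1 US=1 PS=0]
  L3: frame=0x43 idx=15 entry=0x45007 [P=1 RW=1 US=1 PS=0]
  ✓ 0x455DE  — 4 lookups
#2 VA=0x683C301777B (r,kernel):
  L0: frame=0x30 idx=13 entry=0x49007 [P=1 RW=1 US=1 PS=0]
  L1: frame=0x49 idx=15 entry=0x4C007 [P=1 RW=1 US=1 PS=0]
  L2: frame=0x4C idx=24 entry=0x4F007 [P=1 RW=1 US=1 PS=0]
  L3: frame=0x4F idx=23 entry=0x50007 [P=1 RW=1 US=1 PS=0]
  ✓ 0x5077B  — 4 lookups

Access #2 PA: 0x5077B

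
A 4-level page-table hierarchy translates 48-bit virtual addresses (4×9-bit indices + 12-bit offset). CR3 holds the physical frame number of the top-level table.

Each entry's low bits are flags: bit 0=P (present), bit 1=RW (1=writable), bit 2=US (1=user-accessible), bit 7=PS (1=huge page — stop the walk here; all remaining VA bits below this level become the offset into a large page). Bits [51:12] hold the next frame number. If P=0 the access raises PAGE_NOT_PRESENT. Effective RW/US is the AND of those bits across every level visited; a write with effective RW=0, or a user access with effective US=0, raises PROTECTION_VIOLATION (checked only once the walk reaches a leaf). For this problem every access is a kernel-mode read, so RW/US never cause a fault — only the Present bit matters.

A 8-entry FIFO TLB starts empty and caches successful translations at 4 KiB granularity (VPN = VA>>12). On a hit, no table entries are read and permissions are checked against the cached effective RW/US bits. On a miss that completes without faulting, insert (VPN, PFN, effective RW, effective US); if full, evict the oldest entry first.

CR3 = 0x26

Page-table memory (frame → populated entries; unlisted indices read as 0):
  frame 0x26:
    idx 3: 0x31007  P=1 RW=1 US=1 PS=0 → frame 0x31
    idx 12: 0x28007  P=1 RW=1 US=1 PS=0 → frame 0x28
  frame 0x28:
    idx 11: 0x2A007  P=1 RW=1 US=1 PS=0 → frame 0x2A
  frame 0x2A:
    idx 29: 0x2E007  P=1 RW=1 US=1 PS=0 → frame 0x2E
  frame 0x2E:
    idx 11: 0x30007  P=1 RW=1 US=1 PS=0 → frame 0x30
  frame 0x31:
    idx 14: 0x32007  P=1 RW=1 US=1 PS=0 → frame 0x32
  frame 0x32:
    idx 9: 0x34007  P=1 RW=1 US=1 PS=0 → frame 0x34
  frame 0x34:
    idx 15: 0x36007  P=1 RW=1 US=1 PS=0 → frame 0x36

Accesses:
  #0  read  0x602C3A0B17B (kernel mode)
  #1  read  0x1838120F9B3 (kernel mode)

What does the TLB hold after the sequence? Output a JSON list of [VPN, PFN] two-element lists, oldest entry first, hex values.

Trace:
#0 VA=0x602C3A0B17B (r,kernel):
  L0 @0x26[12] → 0x28007  P=1,RW=1,US=1,PS=0
  L1 @0x28[11] → 0x2A007  P=1,RW=1,US=1,PS=0
  L2 @0x2A[29] → 0x2E007  P=1,RW=1,US=1,PS=0
  L3 @0x2E[11] → 0x30007  P=1,RW=1,US=1,PS=0
  ✓ 0x3017B  — 4 lookups
#1 VA=0x1838120F9B3 (r,kernel):
  L0 @0x26[3] → 0x31007  P=1,RW=1,US=1,PS=0
  L1 @0x31[14] → 0x32007  P=1,RW=1,US=1,PS=0
  L2 @0x32[9] → 0x34007  P=1,RW=1,US=1,PS=0
  L3 @0x34[15] → 0x36007  P=1,RW=1,US=1,PS=0
  ✓ 0x369B3  — 4 lookups

TLB: [["0x602C3A0B", "0x30"], ["0x1838120F", "0x36"]]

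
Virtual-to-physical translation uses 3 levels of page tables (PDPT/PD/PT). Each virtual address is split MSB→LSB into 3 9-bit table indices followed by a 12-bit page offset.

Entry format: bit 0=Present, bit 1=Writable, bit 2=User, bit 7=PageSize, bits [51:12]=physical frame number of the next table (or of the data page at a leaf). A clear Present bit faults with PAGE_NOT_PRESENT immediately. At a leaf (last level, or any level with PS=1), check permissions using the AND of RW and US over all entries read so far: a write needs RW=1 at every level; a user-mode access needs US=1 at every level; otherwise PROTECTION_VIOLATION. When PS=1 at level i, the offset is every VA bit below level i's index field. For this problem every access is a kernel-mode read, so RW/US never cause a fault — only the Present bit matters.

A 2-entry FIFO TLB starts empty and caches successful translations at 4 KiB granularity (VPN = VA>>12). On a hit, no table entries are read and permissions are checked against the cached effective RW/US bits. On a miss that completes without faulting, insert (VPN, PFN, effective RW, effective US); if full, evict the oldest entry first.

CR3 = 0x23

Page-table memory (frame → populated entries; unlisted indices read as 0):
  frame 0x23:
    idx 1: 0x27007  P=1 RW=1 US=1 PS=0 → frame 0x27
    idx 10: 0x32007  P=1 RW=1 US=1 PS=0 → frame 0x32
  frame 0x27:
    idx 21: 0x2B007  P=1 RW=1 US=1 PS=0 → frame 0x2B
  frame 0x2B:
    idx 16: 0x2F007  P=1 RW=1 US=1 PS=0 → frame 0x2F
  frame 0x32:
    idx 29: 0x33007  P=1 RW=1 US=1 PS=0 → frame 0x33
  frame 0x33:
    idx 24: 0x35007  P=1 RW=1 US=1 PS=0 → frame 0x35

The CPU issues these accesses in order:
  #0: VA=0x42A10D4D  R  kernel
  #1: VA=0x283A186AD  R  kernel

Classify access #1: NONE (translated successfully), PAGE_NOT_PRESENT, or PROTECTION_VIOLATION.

Trace:
#0 VA=0x42A10D4D (r,kernel):
  L0: frame=0x23 idx=1 entry=0x27007 [P=1 RW=1 US=1 PS=0]
  L1: frame=0x27 idx=21 entry=0x2B007 [P=1 RW=1 US=1 PS=0]
  L2: frame=0x2B idx=16 entry=0x2F007 [P=1 RW=1 US=1 PS=0]
  ✓ 0x2FD4D  — 3 lookups
#1 VA=0x283A186AD (r,kernel):
  L0: frame=0x23 idx=10 entry=0x32007 [P=1 RW=1 US=1 PS=0]
  L1: frame=0x32 idx=29 entry=0x33007 [P=1 RW=1 US=1 PS=0]
  L2: frame=0x33 idx=24 entry=0x35007 [P=1 RW=1 US=1 PS=0]
  ✓ 0x356AD  — 3 lookups

Access #1 fault: NONE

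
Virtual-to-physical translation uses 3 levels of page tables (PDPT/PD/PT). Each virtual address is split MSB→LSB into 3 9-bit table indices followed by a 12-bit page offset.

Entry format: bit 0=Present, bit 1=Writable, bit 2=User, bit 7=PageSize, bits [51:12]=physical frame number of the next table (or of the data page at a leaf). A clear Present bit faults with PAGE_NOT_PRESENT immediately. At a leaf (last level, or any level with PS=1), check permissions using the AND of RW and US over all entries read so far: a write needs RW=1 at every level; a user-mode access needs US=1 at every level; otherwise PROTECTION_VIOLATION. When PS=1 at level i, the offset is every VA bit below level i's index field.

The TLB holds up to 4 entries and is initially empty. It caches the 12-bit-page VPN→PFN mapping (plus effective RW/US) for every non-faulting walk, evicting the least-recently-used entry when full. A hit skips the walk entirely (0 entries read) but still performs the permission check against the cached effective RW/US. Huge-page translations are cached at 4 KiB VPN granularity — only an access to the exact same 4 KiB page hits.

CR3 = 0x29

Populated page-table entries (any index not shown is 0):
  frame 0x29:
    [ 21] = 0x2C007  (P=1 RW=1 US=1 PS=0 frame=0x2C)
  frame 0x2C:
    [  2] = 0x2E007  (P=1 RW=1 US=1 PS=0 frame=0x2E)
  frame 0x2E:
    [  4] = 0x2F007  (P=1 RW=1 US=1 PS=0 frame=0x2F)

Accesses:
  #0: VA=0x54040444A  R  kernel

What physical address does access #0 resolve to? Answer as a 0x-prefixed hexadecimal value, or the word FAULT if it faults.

Trace:
#0 VA=0x54040444A (r,kernel):
  [0] read 0x29 idx=21: raw=0x2C007 flags P=1 W=1 U=1 S=0
  [1] read 0x2C idx=2: raw=0x2E007 flags P=1 W=1 U=1 S=0
  [2] read 0x2E idx=4: raw=0x2F007 flags P=1 W=1 U=1 S=0
  → PA=0x2F44A  (3 entries read)

Access #0 PA: 0x2F44A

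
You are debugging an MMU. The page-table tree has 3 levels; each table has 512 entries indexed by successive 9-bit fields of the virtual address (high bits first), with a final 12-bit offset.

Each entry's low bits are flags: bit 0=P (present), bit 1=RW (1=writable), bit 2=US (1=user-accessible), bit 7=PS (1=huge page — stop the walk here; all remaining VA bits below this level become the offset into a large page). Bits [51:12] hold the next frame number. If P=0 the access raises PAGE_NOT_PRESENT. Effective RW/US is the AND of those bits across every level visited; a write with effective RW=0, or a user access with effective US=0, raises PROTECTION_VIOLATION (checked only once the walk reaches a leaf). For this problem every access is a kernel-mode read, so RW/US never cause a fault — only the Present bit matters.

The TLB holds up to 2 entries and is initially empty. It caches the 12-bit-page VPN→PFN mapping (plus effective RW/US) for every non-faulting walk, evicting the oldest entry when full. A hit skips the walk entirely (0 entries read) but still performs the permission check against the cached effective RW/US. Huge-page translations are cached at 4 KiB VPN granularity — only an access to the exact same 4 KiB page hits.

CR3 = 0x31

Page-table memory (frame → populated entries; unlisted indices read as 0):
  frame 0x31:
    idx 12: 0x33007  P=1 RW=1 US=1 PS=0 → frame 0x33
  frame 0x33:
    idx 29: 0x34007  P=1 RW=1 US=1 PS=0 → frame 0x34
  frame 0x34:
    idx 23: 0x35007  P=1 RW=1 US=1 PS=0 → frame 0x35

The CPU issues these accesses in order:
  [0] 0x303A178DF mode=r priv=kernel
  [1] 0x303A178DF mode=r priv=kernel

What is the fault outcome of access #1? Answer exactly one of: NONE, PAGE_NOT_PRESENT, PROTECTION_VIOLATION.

Trace:
#0 VA=0x303A178DF (r,kernel):
  [0] read 0x31 idx=12: raw=0x33007 flags P=1 W=1 U=1 S=0
  [1] read 0x33 idx=29: raw=0x34007 flags P=1 W=1 U=1 S=0
  [2] read 0x34 idx=23: raw=0x35007 flags P=1 W=1 U=1 S=0
  → PA=0x358DF  (3 entries read)
#1 VA=0x303A178DF (r,kernel):
  TLB hit vpn=0x303A17 → PA=0x358DF

Access #1 fault: NONE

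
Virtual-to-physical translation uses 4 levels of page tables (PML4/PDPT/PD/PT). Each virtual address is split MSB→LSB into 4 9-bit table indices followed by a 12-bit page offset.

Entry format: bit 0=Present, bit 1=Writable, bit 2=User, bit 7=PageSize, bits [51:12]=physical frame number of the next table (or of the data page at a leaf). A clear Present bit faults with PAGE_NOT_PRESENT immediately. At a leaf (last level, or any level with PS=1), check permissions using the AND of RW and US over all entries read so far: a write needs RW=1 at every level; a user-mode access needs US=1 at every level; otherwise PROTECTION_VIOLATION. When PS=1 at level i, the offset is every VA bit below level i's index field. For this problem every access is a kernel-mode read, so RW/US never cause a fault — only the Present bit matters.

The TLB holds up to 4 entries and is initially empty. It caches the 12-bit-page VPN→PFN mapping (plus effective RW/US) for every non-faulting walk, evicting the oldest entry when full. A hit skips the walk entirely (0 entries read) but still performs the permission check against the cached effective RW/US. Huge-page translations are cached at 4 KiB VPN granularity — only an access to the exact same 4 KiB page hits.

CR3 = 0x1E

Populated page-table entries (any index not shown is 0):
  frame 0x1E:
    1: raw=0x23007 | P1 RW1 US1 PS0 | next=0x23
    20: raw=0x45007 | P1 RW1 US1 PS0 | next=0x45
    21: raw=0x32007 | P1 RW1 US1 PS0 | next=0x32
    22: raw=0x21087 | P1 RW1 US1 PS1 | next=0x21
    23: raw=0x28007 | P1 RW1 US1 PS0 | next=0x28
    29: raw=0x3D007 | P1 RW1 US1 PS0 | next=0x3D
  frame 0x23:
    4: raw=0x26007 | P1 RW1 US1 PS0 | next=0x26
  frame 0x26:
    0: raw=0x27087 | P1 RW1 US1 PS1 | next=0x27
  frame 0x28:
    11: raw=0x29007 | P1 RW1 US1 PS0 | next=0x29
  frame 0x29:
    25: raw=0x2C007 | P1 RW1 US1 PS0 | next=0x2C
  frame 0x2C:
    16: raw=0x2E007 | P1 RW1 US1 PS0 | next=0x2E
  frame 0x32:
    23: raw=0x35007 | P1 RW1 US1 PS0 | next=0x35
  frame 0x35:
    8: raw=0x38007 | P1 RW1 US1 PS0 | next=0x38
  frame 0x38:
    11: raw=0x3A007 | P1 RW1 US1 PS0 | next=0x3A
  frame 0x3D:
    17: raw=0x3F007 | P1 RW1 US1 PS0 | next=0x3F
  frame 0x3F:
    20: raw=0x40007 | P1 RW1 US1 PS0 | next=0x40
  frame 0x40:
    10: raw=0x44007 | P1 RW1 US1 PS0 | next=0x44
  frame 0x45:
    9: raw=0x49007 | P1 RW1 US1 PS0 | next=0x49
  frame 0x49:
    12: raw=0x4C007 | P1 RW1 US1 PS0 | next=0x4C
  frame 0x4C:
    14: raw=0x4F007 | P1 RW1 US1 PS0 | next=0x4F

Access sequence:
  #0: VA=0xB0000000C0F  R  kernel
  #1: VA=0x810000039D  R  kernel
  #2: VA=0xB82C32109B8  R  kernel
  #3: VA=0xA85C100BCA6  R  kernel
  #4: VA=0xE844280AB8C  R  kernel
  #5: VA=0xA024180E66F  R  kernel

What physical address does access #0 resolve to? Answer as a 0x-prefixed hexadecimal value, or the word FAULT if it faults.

Trace:
#0 VA=0xB0000000C0F (r,kernel):
  L0 @0x1E[22] → 0x21087  P=1,RW=1,US=1,PS=1
  ✓ 0x21C0F (huge @L0)  — 1 lookups
#1 VA=0x810000039D (r,kernel):
  L0 @0x1E[1] → 0x23007  P=1,RW=1,US=1,PS=0
  L1 @0x23[4] → 0x26007  P=1,RW=1,US=1,PS=0
  L2 @0x26[0] → 0x27087  P=1,RW=1,US=1,PS=1
  ✓ 0x2739D (huge @L2)  — 3 lookups
#2 VA=0xB82C32109B8 (r,kernel):
  L0 @0x1E[23] → 0x28007  P=1,RW=1,US=1,PS=0
  L1 @0x28[11] → 0x29007  P=1,RW=1,US=1,PS=0
  L2 @0x29[25] → 0x2C007  P=1,RW=1,US=1,PS=0
  L3 @0x2C[16] → 0x2E007  P=1,RW=1,US=1,PS=0
  ✓ 0x2E9B8  — 4 lookups
#3 VA=0xA85C100BCA6 (r,kernel):
  L0 @0x1E[21] → 0x32007  P=1,RW=1,US=1,PS=0
  L1 @0x32[23] → 0x35007  P=1,RW=1,US=1,PS=0
  L2 @0x35[8] → 0x38007  P=1,RW=1,US=1,PS=0
  L3 @0x38[11] → 0x3A007  P=1,RW=1,US=1,PS=0
  ✓ 0x3ACA6  — 4 lookups
#4 VA=0xE844280AB8C (r,kernel):
  L0 @0x1E[29] → 0x3D007  P=1,RW=1,US=1,PS=0
  L1 @0x3D[17] → 0x3F007  P=1,RW=1,US=1,PS=0
  L2 @0x3F[20] → 0x40007  P=1,RW=1,US=1,PS=0
  L3 @0x40[10] → 0x44007  P=1,RW=1,US=1,PS=0
  ✓ 0x44B8C  — 4 lookups
#5 VA=0xA024180E66F (r,kernel):
  L0 @0x1E[20] → 0x45007  P=1,RW=1,US=1,PS=0
  L1 @0x45[9] → 0x49007  P=1,RW=1,US=1,PS=0
  L2 @0x49[12] → 0x4C007  P=1,RW=1,US=1,PS=0
  L3 @0x4C[14] → 0x4F007  P=1,RW=1,US=1,PS=0
  ✓ 0x4F66F  — 4 lookups

Access #0 PA: 0x21C0F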